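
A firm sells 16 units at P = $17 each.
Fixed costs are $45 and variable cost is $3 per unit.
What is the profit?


Total Revenue = P * Q = 17 * 16 = $272
Total Cost = FC + VC*Q = 45 + 3*16 = $93
Profit = TR - TC = 272 - 93 = $179

$179


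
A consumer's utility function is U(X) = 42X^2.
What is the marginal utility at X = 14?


MU = dU/dX = 42*2*X^(2-1)
MU = 84*X^1
At X = 14:
MU = 84 * 14^1
MU = 84 * 14 = 1176

1176


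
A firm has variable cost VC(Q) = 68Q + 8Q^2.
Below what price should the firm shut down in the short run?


AVC(Q) = VC(Q)/Q = 68 + 8Q
AVC is increasing in Q, so minimum AVC is at Q -> 0+.
Min AVC = 68
The firm should shut down if P < 68.

68


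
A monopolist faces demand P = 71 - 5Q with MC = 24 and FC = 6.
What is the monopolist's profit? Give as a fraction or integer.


MR = MC: 71 - 10Q = 24
Q* = 47/10
P* = 71 - 5*47/10 = 95/2
Profit = (P* - MC)*Q* - FC
= (95/2 - 24)*47/10 - 6
= 47/2*47/10 - 6
= 2209/20 - 6 = 2089/20

2089/20


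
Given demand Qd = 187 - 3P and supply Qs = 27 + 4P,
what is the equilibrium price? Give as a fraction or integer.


At equilibrium, Qd = Qs.
187 - 3P = 27 + 4P
187 - 27 = 3P + 4P
160 = 7P
P* = 160/7 = 160/7

160/7


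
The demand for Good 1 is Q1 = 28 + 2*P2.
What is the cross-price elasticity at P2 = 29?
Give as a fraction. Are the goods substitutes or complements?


dQ1/dP2 = 2
At P2 = 29: Q1 = 28 + 2*29 = 86
Exy = (dQ1/dP2)(P2/Q1) = 2 * 29 / 86 = 29/43
Since Exy > 0, the goods are substitutes.

29/43 (substitutes)


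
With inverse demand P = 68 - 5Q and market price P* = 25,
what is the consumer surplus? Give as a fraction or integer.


Maximum willingness to pay (at Q=0): P_max = 68
Quantity demanded at P* = 25:
Q* = (68 - 25)/5 = 43/5
CS = (1/2) * Q* * (P_max - P*)
CS = (1/2) * 43/5 * (68 - 25)
CS = (1/2) * 43/5 * 43 = 1849/10

1849/10


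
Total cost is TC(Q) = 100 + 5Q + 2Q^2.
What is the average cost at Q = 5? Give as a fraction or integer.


TC(5) = 100 + 5*5 + 2*5^2
TC(5) = 100 + 25 + 50 = 175
AC = TC/Q = 175/5 = 35

35


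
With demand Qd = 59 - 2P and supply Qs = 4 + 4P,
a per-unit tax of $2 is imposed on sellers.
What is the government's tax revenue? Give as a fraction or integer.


With tax on sellers, new supply: Qs' = 4 + 4(P - 2)
= 4P - 4
New equilibrium quantity:
Q_new = 38
Tax revenue = tax * Q_new = 2 * 38 = 76

76


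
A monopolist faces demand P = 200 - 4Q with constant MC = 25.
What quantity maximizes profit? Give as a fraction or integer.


TR = P*Q = (200 - 4Q)Q = 200Q - 4Q^2
MR = dTR/dQ = 200 - 8Q
Set MR = MC:
200 - 8Q = 25
175 = 8Q
Q* = 175/8 = 175/8

175/8


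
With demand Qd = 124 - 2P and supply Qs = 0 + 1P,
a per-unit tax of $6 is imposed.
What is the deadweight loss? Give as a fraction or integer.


Pre-tax equilibrium quantity: Q* = 124/3
Post-tax equilibrium quantity: Q_tax = 112/3
Reduction in quantity: Q* - Q_tax = 4
DWL = (1/2) * tax * (Q* - Q_tax)
DWL = (1/2) * 6 * 4 = 12

12


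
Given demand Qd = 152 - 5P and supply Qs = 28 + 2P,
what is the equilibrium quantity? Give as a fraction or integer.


First find equilibrium price:
152 - 5P = 28 + 2P
P* = 124/7 = 124/7
Then substitute into demand:
Q* = 152 - 5 * 124/7 = 444/7

444/7


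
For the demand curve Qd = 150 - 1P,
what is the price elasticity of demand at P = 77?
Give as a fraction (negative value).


dQ/dP = -1
At P = 77: Q = 150 - 1*77 = 73
E = (dQ/dP)(P/Q) = (-1)(77/73) = -77/73

-77/73


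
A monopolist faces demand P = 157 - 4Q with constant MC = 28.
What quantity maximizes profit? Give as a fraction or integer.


TR = P*Q = (157 - 4Q)Q = 157Q - 4Q^2
MR = dTR/dQ = 157 - 8Q
Set MR = MC:
157 - 8Q = 28
129 = 8Q
Q* = 129/8 = 129/8

129/8


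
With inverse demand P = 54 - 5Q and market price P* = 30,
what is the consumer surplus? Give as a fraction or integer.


Maximum willingness to pay (at Q=0): P_max = 54
Quantity demanded at P* = 30:
Q* = (54 - 30)/5 = 24/5
CS = (1/2) * Q* * (P_max - P*)
CS = (1/2) * 24/5 * (54 - 30)
CS = (1/2) * 24/5 * 24 = 288/5

288/5


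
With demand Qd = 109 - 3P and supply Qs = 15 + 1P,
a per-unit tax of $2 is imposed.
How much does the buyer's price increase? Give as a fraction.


With a per-unit tax, the buyer's price increase depends on relative slopes.
Supply slope: d = 1, Demand slope: b = 3
Buyer's price increase = d * tax / (b + d)
= 1 * 2 / (3 + 1)
= 2 / 4 = 1/2

1/2


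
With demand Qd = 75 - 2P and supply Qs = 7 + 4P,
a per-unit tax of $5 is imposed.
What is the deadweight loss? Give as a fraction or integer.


Pre-tax equilibrium quantity: Q* = 157/3
Post-tax equilibrium quantity: Q_tax = 137/3
Reduction in quantity: Q* - Q_tax = 20/3
DWL = (1/2) * tax * (Q* - Q_tax)
DWL = (1/2) * 5 * 20/3 = 50/3

50/3


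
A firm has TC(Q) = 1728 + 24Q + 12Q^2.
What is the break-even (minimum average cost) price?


AC(Q) = 1728/Q + 24 + 12Q
To minimize: dAC/dQ = -1728/Q^2 + 12 = 0
Q^2 = 1728/12 = 144
Q* = 12
Min AC = 1728/12 + 24 + 12*12
Min AC = 144 + 24 + 144 = 312

312


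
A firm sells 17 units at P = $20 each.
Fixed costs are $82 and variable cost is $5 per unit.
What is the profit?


Total Revenue = P * Q = 20 * 17 = $340
Total Cost = FC + VC*Q = 82 + 5*17 = $167
Profit = TR - TC = 340 - 167 = $173

$173


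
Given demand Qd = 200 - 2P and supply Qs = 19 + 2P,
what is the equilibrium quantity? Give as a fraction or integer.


First find equilibrium price:
200 - 2P = 19 + 2P
P* = 181/4 = 181/4
Then substitute into demand:
Q* = 200 - 2 * 181/4 = 219/2

219/2


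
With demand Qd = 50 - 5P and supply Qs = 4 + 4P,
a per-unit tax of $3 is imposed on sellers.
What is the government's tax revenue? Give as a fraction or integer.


With tax on sellers, new supply: Qs' = 4 + 4(P - 3)
= 4P - 8
New equilibrium quantity:
Q_new = 160/9
Tax revenue = tax * Q_new = 3 * 160/9 = 160/3

160/3


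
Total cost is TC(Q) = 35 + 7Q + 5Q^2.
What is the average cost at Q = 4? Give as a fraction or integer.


TC(4) = 35 + 7*4 + 5*4^2
TC(4) = 35 + 28 + 80 = 143
AC = TC/Q = 143/4 = 143/4

143/4


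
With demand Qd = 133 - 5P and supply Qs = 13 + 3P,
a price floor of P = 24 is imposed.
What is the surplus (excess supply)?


At P = 24:
Qd = 133 - 5*24 = 13
Qs = 13 + 3*24 = 85
Surplus = Qs - Qd = 85 - 13 = 72

72


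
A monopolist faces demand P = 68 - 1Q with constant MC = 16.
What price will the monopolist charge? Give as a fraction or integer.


MR = 68 - 2Q
Set MR = MC: 68 - 2Q = 16
Q* = 26
Substitute into demand:
P* = 68 - 1*26 = 42

42


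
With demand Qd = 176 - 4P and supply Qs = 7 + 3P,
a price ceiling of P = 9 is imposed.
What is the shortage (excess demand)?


At P = 9:
Qd = 176 - 4*9 = 140
Qs = 7 + 3*9 = 34
Shortage = Qd - Qs = 140 - 34 = 106

106


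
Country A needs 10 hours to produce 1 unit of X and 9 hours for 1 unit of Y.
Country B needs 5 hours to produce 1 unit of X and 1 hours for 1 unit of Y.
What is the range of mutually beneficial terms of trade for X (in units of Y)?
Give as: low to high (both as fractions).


Opportunity cost of X for Country A = hours_X / hours_Y = 10/9 = 10/9 units of Y
Opportunity cost of X for Country B = hours_X / hours_Y = 5/1 = 5 units of Y
Terms of trade must be between the two opportunity costs.
Range: 10/9 to 5

10/9 to 5


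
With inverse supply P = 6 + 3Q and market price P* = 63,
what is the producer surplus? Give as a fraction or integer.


Minimum supply price (at Q=0): P_min = 6
Quantity supplied at P* = 63:
Q* = (63 - 6)/3 = 19
PS = (1/2) * Q* * (P* - P_min)
PS = (1/2) * 19 * (63 - 6)
PS = (1/2) * 19 * 57 = 1083/2

1083/2


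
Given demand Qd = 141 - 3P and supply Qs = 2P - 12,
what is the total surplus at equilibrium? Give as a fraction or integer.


Find equilibrium: 141 - 3P = 2P - 12
141 + 12 = 5P
P* = 153/5 = 153/5
Q* = 2*153/5 - 12 = 246/5
Inverse demand: P = 47 - Q/3, so P_max = 47
Inverse supply: P = 6 + Q/2, so P_min = 6
CS = (1/2) * 246/5 * (47 - 153/5) = 10086/25
PS = (1/2) * 246/5 * (153/5 - 6) = 15129/25
TS = CS + PS = 10086/25 + 15129/25 = 5043/5

5043/5


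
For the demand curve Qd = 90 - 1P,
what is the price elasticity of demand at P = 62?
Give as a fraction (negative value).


dQ/dP = -1
At P = 62: Q = 90 - 1*62 = 28
E = (dQ/dP)(P/Q) = (-1)(62/28) = -31/14

-31/14


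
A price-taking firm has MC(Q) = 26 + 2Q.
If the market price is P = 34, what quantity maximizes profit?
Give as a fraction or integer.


In perfect competition, profit is maximized where P = MC.
34 = 26 + 2Q
8 = 2Q
Q* = 8/2 = 4

4


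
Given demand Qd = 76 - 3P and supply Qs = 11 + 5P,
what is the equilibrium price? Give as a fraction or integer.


At equilibrium, Qd = Qs.
76 - 3P = 11 + 5P
76 - 11 = 3P + 5P
65 = 8P
P* = 65/8 = 65/8

65/8


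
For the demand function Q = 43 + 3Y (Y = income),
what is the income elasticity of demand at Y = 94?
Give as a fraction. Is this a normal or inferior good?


dQ/dY = 3
At Y = 94: Q = 43 + 3*94 = 325
Ey = (dQ/dY)(Y/Q) = 3 * 94 / 325 = 282/325
Since Ey > 0, this is a normal good.

282/325 (normal good)


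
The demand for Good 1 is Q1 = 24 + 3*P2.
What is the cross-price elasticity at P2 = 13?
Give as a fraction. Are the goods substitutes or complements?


dQ1/dP2 = 3
At P2 = 13: Q1 = 24 + 3*13 = 63
Exy = (dQ1/dP2)(P2/Q1) = 3 * 13 / 63 = 13/21
Since Exy > 0, the goods are substitutes.

13/21 (substitutes)


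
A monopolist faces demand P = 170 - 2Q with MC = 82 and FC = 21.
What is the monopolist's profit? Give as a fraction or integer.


MR = MC: 170 - 4Q = 82
Q* = 22
P* = 170 - 2*22 = 126
Profit = (P* - MC)*Q* - FC
= (126 - 82)*22 - 21
= 44*22 - 21
= 968 - 21 = 947

947


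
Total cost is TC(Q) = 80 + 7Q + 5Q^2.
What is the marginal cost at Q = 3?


MC = dTC/dQ = 7 + 2*5*Q
At Q = 3:
MC = 7 + 10*3
MC = 7 + 30 = 37

37


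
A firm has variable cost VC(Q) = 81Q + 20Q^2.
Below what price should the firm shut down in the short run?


AVC(Q) = VC(Q)/Q = 81 + 20Q
AVC is increasing in Q, so minimum AVC is at Q -> 0+.
Min AVC = 81
The firm should shut down if P < 81.

81


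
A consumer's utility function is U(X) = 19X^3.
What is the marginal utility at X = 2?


MU = dU/dX = 19*3*X^(3-1)
MU = 57*X^2
At X = 2:
MU = 57 * 2^2
MU = 57 * 4 = 228

228


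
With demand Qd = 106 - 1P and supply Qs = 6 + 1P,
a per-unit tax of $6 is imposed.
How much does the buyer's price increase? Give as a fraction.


With a per-unit tax, the buyer's price increase depends on relative slopes.
Supply slope: d = 1, Demand slope: b = 1
Buyer's price increase = d * tax / (b + d)
= 1 * 6 / (1 + 1)
= 6 / 2 = 3

3


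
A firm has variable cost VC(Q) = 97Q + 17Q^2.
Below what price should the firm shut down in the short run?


AVC(Q) = VC(Q)/Q = 97 + 17Q
AVC is increasing in Q, so minimum AVC is at Q -> 0+.
Min AVC = 97
The firm should shut down if P < 97.

97


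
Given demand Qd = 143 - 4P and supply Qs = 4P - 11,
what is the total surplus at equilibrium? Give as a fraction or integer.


Find equilibrium: 143 - 4P = 4P - 11
143 + 11 = 8P
P* = 154/8 = 77/4
Q* = 4*77/4 - 11 = 66
Inverse demand: P = 143/4 - Q/4, so P_max = 143/4
Inverse supply: P = 11/4 + Q/4, so P_min = 11/4
CS = (1/2) * 66 * (143/4 - 77/4) = 1089/2
PS = (1/2) * 66 * (77/4 - 11/4) = 1089/2
TS = CS + PS = 1089/2 + 1089/2 = 1089

1089


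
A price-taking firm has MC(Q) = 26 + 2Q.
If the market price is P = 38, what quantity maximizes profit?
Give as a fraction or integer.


In perfect competition, profit is maximized where P = MC.
38 = 26 + 2Q
12 = 2Q
Q* = 12/2 = 6

6


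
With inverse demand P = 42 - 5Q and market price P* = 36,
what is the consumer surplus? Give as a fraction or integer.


Maximum willingness to pay (at Q=0): P_max = 42
Quantity demanded at P* = 36:
Q* = (42 - 36)/5 = 6/5
CS = (1/2) * Q* * (P_max - P*)
CS = (1/2) * 6/5 * (42 - 36)
CS = (1/2) * 6/5 * 6 = 18/5

18/5


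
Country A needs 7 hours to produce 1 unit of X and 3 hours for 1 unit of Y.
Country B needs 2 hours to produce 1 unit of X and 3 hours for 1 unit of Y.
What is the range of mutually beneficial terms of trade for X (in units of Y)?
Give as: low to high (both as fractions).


Opportunity cost of X for Country A = hours_X / hours_Y = 7/3 = 7/3 units of Y
Opportunity cost of X for Country B = hours_X / hours_Y = 2/3 = 2/3 units of Y
Terms of trade must be between the two opportunity costs.
Range: 2/3 to 7/3

2/3 to 7/3


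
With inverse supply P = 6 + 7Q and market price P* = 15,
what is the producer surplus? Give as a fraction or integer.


Minimum supply price (at Q=0): P_min = 6
Quantity supplied at P* = 15:
Q* = (15 - 6)/7 = 9/7
PS = (1/2) * Q* * (P* - P_min)
PS = (1/2) * 9/7 * (15 - 6)
PS = (1/2) * 9/7 * 9 = 81/14

81/14


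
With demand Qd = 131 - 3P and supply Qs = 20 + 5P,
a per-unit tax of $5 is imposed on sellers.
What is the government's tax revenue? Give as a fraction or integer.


With tax on sellers, new supply: Qs' = 20 + 5(P - 5)
= 5P - 5
New equilibrium quantity:
Q_new = 80
Tax revenue = tax * Q_new = 5 * 80 = 400

400


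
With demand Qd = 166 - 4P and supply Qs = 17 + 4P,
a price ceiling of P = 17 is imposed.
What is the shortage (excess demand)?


At P = 17:
Qd = 166 - 4*17 = 98
Qs = 17 + 4*17 = 85
Shortage = Qd - Qs = 98 - 85 = 13

13


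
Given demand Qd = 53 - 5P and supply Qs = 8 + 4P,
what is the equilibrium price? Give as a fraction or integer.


At equilibrium, Qd = Qs.
53 - 5P = 8 + 4P
53 - 8 = 5P + 4P
45 = 9P
P* = 45/9 = 5

5


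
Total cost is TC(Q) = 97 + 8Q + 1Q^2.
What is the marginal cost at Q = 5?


MC = dTC/dQ = 8 + 2*1*Q
At Q = 5:
MC = 8 + 2*5
MC = 8 + 10 = 18

18


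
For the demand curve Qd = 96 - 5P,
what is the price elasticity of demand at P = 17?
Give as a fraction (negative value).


dQ/dP = -5
At P = 17: Q = 96 - 5*17 = 11
E = (dQ/dP)(P/Q) = (-5)(17/11) = -85/11

-85/11


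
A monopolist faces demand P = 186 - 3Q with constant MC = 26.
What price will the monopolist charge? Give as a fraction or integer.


MR = 186 - 6Q
Set MR = MC: 186 - 6Q = 26
Q* = 80/3
Substitute into demand:
P* = 186 - 3*80/3 = 106

106


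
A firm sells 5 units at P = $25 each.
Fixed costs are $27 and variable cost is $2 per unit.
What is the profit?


Total Revenue = P * Q = 25 * 5 = $125
Total Cost = FC + VC*Q = 27 + 2*5 = $37
Profit = TR - TC = 125 - 37 = $88

$88


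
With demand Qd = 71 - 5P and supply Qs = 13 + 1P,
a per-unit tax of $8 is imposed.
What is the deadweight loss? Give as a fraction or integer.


Pre-tax equilibrium quantity: Q* = 68/3
Post-tax equilibrium quantity: Q_tax = 16
Reduction in quantity: Q* - Q_tax = 20/3
DWL = (1/2) * tax * (Q* - Q_tax)
DWL = (1/2) * 8 * 20/3 = 80/3

80/3


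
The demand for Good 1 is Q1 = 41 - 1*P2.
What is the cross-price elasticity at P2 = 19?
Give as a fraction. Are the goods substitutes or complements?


dQ1/dP2 = -1
At P2 = 19: Q1 = 41 - 1*19 = 22
Exy = (dQ1/dP2)(P2/Q1) = -1 * 19 / 22 = -19/22
Since Exy < 0, the goods are complements.

-19/22 (complements)


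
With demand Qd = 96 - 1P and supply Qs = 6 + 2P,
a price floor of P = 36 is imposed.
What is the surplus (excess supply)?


At P = 36:
Qd = 96 - 1*36 = 60
Qs = 6 + 2*36 = 78
Surplus = Qs - Qd = 78 - 60 = 18

18


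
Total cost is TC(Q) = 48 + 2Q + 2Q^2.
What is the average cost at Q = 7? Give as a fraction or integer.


TC(7) = 48 + 2*7 + 2*7^2
TC(7) = 48 + 14 + 98 = 160
AC = TC/Q = 160/7 = 160/7

160/7


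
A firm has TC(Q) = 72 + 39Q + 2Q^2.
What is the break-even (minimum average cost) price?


AC(Q) = 72/Q + 39 + 2Q
To minimize: dAC/dQ = -72/Q^2 + 2 = 0
Q^2 = 72/2 = 36
Q* = 6
Min AC = 72/6 + 39 + 2*6
Min AC = 12 + 39 + 12 = 63

63


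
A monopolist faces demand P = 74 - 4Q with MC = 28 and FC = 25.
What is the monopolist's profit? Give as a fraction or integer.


MR = MC: 74 - 8Q = 28
Q* = 23/4
P* = 74 - 4*23/4 = 51
Profit = (P* - MC)*Q* - FC
= (51 - 28)*23/4 - 25
= 23*23/4 - 25
= 529/4 - 25 = 429/4

429/4


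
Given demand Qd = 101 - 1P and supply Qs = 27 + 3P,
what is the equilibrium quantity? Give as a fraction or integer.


First find equilibrium price:
101 - 1P = 27 + 3P
P* = 74/4 = 37/2
Then substitute into demand:
Q* = 101 - 1 * 37/2 = 165/2

165/2


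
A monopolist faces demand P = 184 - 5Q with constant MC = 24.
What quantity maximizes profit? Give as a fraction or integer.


TR = P*Q = (184 - 5Q)Q = 184Q - 5Q^2
MR = dTR/dQ = 184 - 10Q
Set MR = MC:
184 - 10Q = 24
160 = 10Q
Q* = 160/10 = 16

16


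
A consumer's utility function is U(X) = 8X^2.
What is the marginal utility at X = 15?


MU = dU/dX = 8*2*X^(2-1)
MU = 16*X^1
At X = 15:
MU = 16 * 15^1
MU = 16 * 15 = 240

240


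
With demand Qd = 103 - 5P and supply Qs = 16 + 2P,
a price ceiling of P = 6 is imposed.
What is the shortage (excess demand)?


At P = 6:
Qd = 103 - 5*6 = 73
Qs = 16 + 2*6 = 28
Shortage = Qd - Qs = 73 - 28 = 45

45


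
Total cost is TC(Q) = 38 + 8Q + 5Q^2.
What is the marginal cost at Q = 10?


MC = dTC/dQ = 8 + 2*5*Q
At Q = 10:
MC = 8 + 10*10
MC = 8 + 100 = 108

108


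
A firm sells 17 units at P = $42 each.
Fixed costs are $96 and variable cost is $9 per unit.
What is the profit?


Total Revenue = P * Q = 42 * 17 = $714
Total Cost = FC + VC*Q = 96 + 9*17 = $249
Profit = TR - TC = 714 - 249 = $465

$465


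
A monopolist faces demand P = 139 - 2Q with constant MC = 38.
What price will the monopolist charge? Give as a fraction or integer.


MR = 139 - 4Q
Set MR = MC: 139 - 4Q = 38
Q* = 101/4
Substitute into demand:
P* = 139 - 2*101/4 = 177/2

177/2


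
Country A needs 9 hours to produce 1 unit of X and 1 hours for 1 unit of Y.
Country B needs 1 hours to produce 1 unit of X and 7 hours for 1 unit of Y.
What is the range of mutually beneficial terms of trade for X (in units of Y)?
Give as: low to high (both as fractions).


Opportunity cost of X for Country A = hours_X / hours_Y = 9/1 = 9 units of Y
Opportunity cost of X for Country B = hours_X / hours_Y = 1/7 = 1/7 units of Y
Terms of trade must be between the two opportunity costs.
Range: 1/7 to 9

1/7 to 9


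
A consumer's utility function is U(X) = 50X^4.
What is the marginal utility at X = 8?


MU = dU/dX = 50*4*X^(4-1)
MU = 200*X^3
At X = 8:
MU = 200 * 8^3
MU = 200 * 512 = 102400

102400


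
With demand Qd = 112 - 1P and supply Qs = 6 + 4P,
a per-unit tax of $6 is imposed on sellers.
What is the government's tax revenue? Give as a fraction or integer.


With tax on sellers, new supply: Qs' = 6 + 4(P - 6)
= 4P - 18
New equilibrium quantity:
Q_new = 86
Tax revenue = tax * Q_new = 6 * 86 = 516

516


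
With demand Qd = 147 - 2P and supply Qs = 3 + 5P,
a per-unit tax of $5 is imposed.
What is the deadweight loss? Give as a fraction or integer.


Pre-tax equilibrium quantity: Q* = 741/7
Post-tax equilibrium quantity: Q_tax = 691/7
Reduction in quantity: Q* - Q_tax = 50/7
DWL = (1/2) * tax * (Q* - Q_tax)
DWL = (1/2) * 5 * 50/7 = 125/7

125/7


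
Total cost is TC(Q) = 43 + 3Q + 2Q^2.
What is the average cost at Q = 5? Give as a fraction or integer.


TC(5) = 43 + 3*5 + 2*5^2
TC(5) = 43 + 15 + 50 = 108
AC = TC/Q = 108/5 = 108/5

108/5


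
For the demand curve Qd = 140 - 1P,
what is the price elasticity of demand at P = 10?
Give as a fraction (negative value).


dQ/dP = -1
At P = 10: Q = 140 - 1*10 = 130
E = (dQ/dP)(P/Q) = (-1)(10/130) = -1/13

-1/13


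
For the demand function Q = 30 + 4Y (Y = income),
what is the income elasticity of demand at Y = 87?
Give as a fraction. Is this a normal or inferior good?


dQ/dY = 4
At Y = 87: Q = 30 + 4*87 = 378
Ey = (dQ/dY)(Y/Q) = 4 * 87 / 378 = 58/63
Since Ey > 0, this is a normal good.

58/63 (normal good)


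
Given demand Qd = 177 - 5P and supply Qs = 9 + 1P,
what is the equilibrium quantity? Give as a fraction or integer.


First find equilibrium price:
177 - 5P = 9 + 1P
P* = 168/6 = 28
Then substitute into demand:
Q* = 177 - 5 * 28 = 37

37


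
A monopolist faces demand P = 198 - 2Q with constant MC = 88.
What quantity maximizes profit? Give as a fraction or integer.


TR = P*Q = (198 - 2Q)Q = 198Q - 2Q^2
MR = dTR/dQ = 198 - 4Q
Set MR = MC:
198 - 4Q = 88
110 = 4Q
Q* = 110/4 = 55/2

55/2


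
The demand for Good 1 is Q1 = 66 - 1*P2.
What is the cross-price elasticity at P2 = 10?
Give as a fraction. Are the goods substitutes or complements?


dQ1/dP2 = -1
At P2 = 10: Q1 = 66 - 1*10 = 56
Exy = (dQ1/dP2)(P2/Q1) = -1 * 10 / 56 = -5/28
Since Exy < 0, the goods are complements.

-5/28 (complements)


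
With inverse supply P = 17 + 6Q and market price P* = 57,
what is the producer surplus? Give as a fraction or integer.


Minimum supply price (at Q=0): P_min = 17
Quantity supplied at P* = 57:
Q* = (57 - 17)/6 = 20/3
PS = (1/2) * Q* * (P* - P_min)
PS = (1/2) * 20/3 * (57 - 17)
PS = (1/2) * 20/3 * 40 = 400/3

400/3


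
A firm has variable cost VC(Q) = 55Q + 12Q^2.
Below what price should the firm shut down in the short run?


AVC(Q) = VC(Q)/Q = 55 + 12Q
AVC is increasing in Q, so minimum AVC is at Q -> 0+.
Min AVC = 55
The firm should shut down if P < 55.

55


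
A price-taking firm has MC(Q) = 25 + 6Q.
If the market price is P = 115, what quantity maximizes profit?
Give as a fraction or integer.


In perfect competition, profit is maximized where P = MC.
115 = 25 + 6Q
90 = 6Q
Q* = 90/6 = 15

15


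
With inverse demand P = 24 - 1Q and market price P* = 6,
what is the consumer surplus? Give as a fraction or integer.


Maximum willingness to pay (at Q=0): P_max = 24
Quantity demanded at P* = 6:
Q* = (24 - 6)/1 = 18
CS = (1/2) * Q* * (P_max - P*)
CS = (1/2) * 18 * (24 - 6)
CS = (1/2) * 18 * 18 = 162

162


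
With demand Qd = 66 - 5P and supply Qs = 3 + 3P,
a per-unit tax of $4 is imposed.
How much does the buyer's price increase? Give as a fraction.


With a per-unit tax, the buyer's price increase depends on relative slopes.
Supply slope: d = 3, Demand slope: b = 5
Buyer's price increase = d * tax / (b + d)
= 3 * 4 / (5 + 3)
= 12 / 8 = 3/2

3/2


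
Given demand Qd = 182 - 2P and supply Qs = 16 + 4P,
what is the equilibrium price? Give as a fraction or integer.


At equilibrium, Qd = Qs.
182 - 2P = 16 + 4P
182 - 16 = 2P + 4P
166 = 6P
P* = 166/6 = 83/3

83/3


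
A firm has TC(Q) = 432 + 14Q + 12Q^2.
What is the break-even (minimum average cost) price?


AC(Q) = 432/Q + 14 + 12Q
To minimize: dAC/dQ = -432/Q^2 + 12 = 0
Q^2 = 432/12 = 36
Q* = 6
Min AC = 432/6 + 14 + 12*6
Min AC = 72 + 14 + 72 = 158

158


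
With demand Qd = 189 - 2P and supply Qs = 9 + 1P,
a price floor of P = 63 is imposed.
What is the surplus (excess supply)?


At P = 63:
Qd = 189 - 2*63 = 63
Qs = 9 + 1*63 = 72
Surplus = Qs - Qd = 72 - 63 = 9

9


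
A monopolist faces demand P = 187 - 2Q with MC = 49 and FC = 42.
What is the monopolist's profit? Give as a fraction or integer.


MR = MC: 187 - 4Q = 49
Q* = 69/2
P* = 187 - 2*69/2 = 118
Profit = (P* - MC)*Q* - FC
= (118 - 49)*69/2 - 42
= 69*69/2 - 42
= 4761/2 - 42 = 4677/2

4677/2


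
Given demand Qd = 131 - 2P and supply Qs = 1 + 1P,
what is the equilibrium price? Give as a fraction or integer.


At equilibrium, Qd = Qs.
131 - 2P = 1 + 1P
131 - 1 = 2P + 1P
130 = 3P
P* = 130/3 = 130/3

130/3


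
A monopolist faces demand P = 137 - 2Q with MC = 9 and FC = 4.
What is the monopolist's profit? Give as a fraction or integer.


MR = MC: 137 - 4Q = 9
Q* = 32
P* = 137 - 2*32 = 73
Profit = (P* - MC)*Q* - FC
= (73 - 9)*32 - 4
= 64*32 - 4
= 2048 - 4 = 2044

2044


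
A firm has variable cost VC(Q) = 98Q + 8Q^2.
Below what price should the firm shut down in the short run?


AVC(Q) = VC(Q)/Q = 98 + 8Q
AVC is increasing in Q, so minimum AVC is at Q -> 0+.
Min AVC = 98
The firm should shut down if P < 98.

98


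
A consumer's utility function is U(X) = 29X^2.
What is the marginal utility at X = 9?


MU = dU/dX = 29*2*X^(2-1)
MU = 58*X^1
At X = 9:
MU = 58 * 9^1
MU = 58 * 9 = 522

522


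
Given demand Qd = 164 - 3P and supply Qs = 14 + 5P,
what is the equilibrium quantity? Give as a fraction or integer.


First find equilibrium price:
164 - 3P = 14 + 5P
P* = 150/8 = 75/4
Then substitute into demand:
Q* = 164 - 3 * 75/4 = 431/4

431/4


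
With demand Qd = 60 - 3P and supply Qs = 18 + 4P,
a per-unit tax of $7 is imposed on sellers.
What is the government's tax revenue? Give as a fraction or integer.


With tax on sellers, new supply: Qs' = 18 + 4(P - 7)
= 4P - 10
New equilibrium quantity:
Q_new = 30
Tax revenue = tax * Q_new = 7 * 30 = 210

210


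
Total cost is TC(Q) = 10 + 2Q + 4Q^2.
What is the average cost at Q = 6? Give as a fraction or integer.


TC(6) = 10 + 2*6 + 4*6^2
TC(6) = 10 + 12 + 144 = 166
AC = TC/Q = 166/6 = 83/3

83/3


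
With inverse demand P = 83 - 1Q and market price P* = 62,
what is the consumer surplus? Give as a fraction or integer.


Maximum willingness to pay (at Q=0): P_max = 83
Quantity demanded at P* = 62:
Q* = (83 - 62)/1 = 21
CS = (1/2) * Q* * (P_max - P*)
CS = (1/2) * 21 * (83 - 62)
CS = (1/2) * 21 * 21 = 441/2

441/2


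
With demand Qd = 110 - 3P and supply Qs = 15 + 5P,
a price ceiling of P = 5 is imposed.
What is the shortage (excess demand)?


At P = 5:
Qd = 110 - 3*5 = 95
Qs = 15 + 5*5 = 40
Shortage = Qd - Qs = 95 - 40 = 55

55


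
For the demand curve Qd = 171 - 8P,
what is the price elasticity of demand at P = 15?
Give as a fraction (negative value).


dQ/dP = -8
At P = 15: Q = 171 - 8*15 = 51
E = (dQ/dP)(P/Q) = (-8)(15/51) = -40/17

-40/17


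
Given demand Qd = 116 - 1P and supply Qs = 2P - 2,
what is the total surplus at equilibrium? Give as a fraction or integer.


Find equilibrium: 116 - 1P = 2P - 2
116 + 2 = 3P
P* = 118/3 = 118/3
Q* = 2*118/3 - 2 = 230/3
Inverse demand: P = 116 - Q/1, so P_max = 116
Inverse supply: P = 1 + Q/2, so P_min = 1
CS = (1/2) * 230/3 * (116 - 118/3) = 26450/9
PS = (1/2) * 230/3 * (118/3 - 1) = 13225/9
TS = CS + PS = 26450/9 + 13225/9 = 13225/3

13225/3


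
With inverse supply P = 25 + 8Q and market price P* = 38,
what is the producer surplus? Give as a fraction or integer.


Minimum supply price (at Q=0): P_min = 25
Quantity supplied at P* = 38:
Q* = (38 - 25)/8 = 13/8
PS = (1/2) * Q* * (P* - P_min)
PS = (1/2) * 13/8 * (38 - 25)
PS = (1/2) * 13/8 * 13 = 169/16

169/16


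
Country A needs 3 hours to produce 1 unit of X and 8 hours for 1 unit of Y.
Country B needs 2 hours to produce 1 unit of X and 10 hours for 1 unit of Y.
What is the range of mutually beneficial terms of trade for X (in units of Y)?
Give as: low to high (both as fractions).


Opportunity cost of X for Country A = hours_X / hours_Y = 3/8 = 3/8 units of Y
Opportunity cost of X for Country B = hours_X / hours_Y = 2/10 = 1/5 units of Y
Terms of trade must be between the two opportunity costs.
Range: 1/5 to 3/8

1/5 to 3/8


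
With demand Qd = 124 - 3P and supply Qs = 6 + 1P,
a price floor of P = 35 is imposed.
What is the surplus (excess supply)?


At P = 35:
Qd = 124 - 3*35 = 19
Qs = 6 + 1*35 = 41
Surplus = Qs - Qd = 41 - 19 = 22

22


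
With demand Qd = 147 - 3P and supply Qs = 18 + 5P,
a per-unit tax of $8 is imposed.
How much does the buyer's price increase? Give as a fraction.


With a per-unit tax, the buyer's price increase depends on relative slopes.
Supply slope: d = 5, Demand slope: b = 3
Buyer's price increase = d * tax / (b + d)
= 5 * 8 / (3 + 5)
= 40 / 8 = 5

5


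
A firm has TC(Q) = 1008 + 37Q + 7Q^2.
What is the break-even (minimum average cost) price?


AC(Q) = 1008/Q + 37 + 7Q
To minimize: dAC/dQ = -1008/Q^2 + 7 = 0
Q^2 = 1008/7 = 144
Q* = 12
Min AC = 1008/12 + 37 + 7*12
Min AC = 84 + 37 + 84 = 205

205


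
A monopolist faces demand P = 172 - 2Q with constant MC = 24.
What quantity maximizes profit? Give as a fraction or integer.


TR = P*Q = (172 - 2Q)Q = 172Q - 2Q^2
MR = dTR/dQ = 172 - 4Q
Set MR = MC:
172 - 4Q = 24
148 = 4Q
Q* = 148/4 = 37

37


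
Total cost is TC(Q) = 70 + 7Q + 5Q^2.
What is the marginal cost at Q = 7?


MC = dTC/dQ = 7 + 2*5*Q
At Q = 7:
MC = 7 + 10*7
MC = 7 + 70 = 77

77


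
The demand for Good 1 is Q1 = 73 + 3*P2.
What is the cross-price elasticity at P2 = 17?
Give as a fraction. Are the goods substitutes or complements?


dQ1/dP2 = 3
At P2 = 17: Q1 = 73 + 3*17 = 124
Exy = (dQ1/dP2)(P2/Q1) = 3 * 17 / 124 = 51/124
Since Exy > 0, the goods are substitutes.

51/124 (substitutes)


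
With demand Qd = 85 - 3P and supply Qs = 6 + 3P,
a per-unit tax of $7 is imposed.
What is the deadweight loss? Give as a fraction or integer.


Pre-tax equilibrium quantity: Q* = 91/2
Post-tax equilibrium quantity: Q_tax = 35
Reduction in quantity: Q* - Q_tax = 21/2
DWL = (1/2) * tax * (Q* - Q_tax)
DWL = (1/2) * 7 * 21/2 = 147/4

147/4


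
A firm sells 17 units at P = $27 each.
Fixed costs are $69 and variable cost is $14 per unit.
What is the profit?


Total Revenue = P * Q = 27 * 17 = $459
Total Cost = FC + VC*Q = 69 + 14*17 = $307
Profit = TR - TC = 459 - 307 = $152

$152


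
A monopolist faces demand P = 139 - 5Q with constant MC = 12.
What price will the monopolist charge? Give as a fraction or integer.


MR = 139 - 10Q
Set MR = MC: 139 - 10Q = 12
Q* = 127/10
Substitute into demand:
P* = 139 - 5*127/10 = 151/2

151/2


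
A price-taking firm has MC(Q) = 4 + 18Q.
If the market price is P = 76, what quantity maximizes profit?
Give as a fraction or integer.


In perfect competition, profit is maximized where P = MC.
76 = 4 + 18Q
72 = 18Q
Q* = 72/18 = 4

4


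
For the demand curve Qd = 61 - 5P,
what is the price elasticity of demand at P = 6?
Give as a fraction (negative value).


dQ/dP = -5
At P = 6: Q = 61 - 5*6 = 31
E = (dQ/dP)(P/Q) = (-5)(6/31) = -30/31

-30/31


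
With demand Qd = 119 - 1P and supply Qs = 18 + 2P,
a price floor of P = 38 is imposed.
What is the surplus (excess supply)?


At P = 38:
Qd = 119 - 1*38 = 81
Qs = 18 + 2*38 = 94
Surplus = Qs - Qd = 94 - 81 = 13

13


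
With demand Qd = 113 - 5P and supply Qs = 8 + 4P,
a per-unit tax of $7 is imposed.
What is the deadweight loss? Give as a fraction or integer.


Pre-tax equilibrium quantity: Q* = 164/3
Post-tax equilibrium quantity: Q_tax = 352/9
Reduction in quantity: Q* - Q_tax = 140/9
DWL = (1/2) * tax * (Q* - Q_tax)
DWL = (1/2) * 7 * 140/9 = 490/9

490/9


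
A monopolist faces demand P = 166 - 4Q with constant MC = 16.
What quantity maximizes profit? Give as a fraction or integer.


TR = P*Q = (166 - 4Q)Q = 166Q - 4Q^2
MR = dTR/dQ = 166 - 8Q
Set MR = MC:
166 - 8Q = 16
150 = 8Q
Q* = 150/8 = 75/4

75/4


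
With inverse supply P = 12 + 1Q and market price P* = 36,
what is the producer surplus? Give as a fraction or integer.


Minimum supply price (at Q=0): P_min = 12
Quantity supplied at P* = 36:
Q* = (36 - 12)/1 = 24
PS = (1/2) * Q* * (P* - P_min)
PS = (1/2) * 24 * (36 - 12)
PS = (1/2) * 24 * 24 = 288

288


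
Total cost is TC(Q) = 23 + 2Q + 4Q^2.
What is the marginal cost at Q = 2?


MC = dTC/dQ = 2 + 2*4*Q
At Q = 2:
MC = 2 + 8*2
MC = 2 + 16 = 18

18


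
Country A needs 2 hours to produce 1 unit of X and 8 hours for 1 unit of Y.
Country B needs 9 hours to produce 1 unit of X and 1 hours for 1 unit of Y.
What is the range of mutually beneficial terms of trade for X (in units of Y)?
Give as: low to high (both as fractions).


Opportunity cost of X for Country A = hours_X / hours_Y = 2/8 = 1/4 units of Y
Opportunity cost of X for Country B = hours_X / hours_Y = 9/1 = 9 units of Y
Terms of trade must be between the two opportunity costs.
Range: 1/4 to 9

1/4 to 9


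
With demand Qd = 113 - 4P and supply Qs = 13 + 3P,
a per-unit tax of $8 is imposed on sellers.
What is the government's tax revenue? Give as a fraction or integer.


With tax on sellers, new supply: Qs' = 13 + 3(P - 8)
= 3P - 11
New equilibrium quantity:
Q_new = 295/7
Tax revenue = tax * Q_new = 8 * 295/7 = 2360/7

2360/7


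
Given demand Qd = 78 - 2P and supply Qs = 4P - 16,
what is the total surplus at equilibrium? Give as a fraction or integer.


Find equilibrium: 78 - 2P = 4P - 16
78 + 16 = 6P
P* = 94/6 = 47/3
Q* = 4*47/3 - 16 = 140/3
Inverse demand: P = 39 - Q/2, so P_max = 39
Inverse supply: P = 4 + Q/4, so P_min = 4
CS = (1/2) * 140/3 * (39 - 47/3) = 4900/9
PS = (1/2) * 140/3 * (47/3 - 4) = 2450/9
TS = CS + PS = 4900/9 + 2450/9 = 2450/3

2450/3


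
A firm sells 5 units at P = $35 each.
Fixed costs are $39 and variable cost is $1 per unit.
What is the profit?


Total Revenue = P * Q = 35 * 5 = $175
Total Cost = FC + VC*Q = 39 + 1*5 = $44
Profit = TR - TC = 175 - 44 = $131

$131


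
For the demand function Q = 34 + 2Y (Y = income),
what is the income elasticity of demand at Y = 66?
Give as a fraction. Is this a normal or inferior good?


dQ/dY = 2
At Y = 66: Q = 34 + 2*66 = 166
Ey = (dQ/dY)(Y/Q) = 2 * 66 / 166 = 66/83
Since Ey > 0, this is a normal good.

66/83 (normal good)


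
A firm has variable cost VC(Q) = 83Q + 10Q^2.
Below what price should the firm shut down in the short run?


AVC(Q) = VC(Q)/Q = 83 + 10Q
AVC is increasing in Q, so minimum AVC is at Q -> 0+.
Min AVC = 83
The firm should shut down if P < 83.

83


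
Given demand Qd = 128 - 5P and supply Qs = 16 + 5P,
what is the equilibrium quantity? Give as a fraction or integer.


First find equilibrium price:
128 - 5P = 16 + 5P
P* = 112/10 = 56/5
Then substitute into demand:
Q* = 128 - 5 * 56/5 = 72

72


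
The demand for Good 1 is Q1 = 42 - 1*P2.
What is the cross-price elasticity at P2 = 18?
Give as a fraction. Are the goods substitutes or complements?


dQ1/dP2 = -1
At P2 = 18: Q1 = 42 - 1*18 = 24
Exy = (dQ1/dP2)(P2/Q1) = -1 * 18 / 24 = -3/4
Since Exy < 0, the goods are complements.

-3/4 (complements)


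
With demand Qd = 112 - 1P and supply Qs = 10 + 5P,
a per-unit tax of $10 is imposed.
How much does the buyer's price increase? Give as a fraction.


With a per-unit tax, the buyer's price increase depends on relative slopes.
Supply slope: d = 5, Demand slope: b = 1
Buyer's price increase = d * tax / (b + d)
= 5 * 10 / (1 + 5)
= 50 / 6 = 25/3

25/3


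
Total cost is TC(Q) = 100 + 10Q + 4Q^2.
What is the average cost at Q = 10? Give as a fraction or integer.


TC(10) = 100 + 10*10 + 4*10^2
TC(10) = 100 + 100 + 400 = 600
AC = TC/Q = 600/10 = 60

60


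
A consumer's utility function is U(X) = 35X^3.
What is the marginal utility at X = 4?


MU = dU/dX = 35*3*X^(3-1)
MU = 105*X^2
At X = 4:
MU = 105 * 4^2
MU = 105 * 16 = 1680

1680


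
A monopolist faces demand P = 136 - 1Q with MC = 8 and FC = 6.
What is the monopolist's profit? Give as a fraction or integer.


MR = MC: 136 - 2Q = 8
Q* = 64
P* = 136 - 1*64 = 72
Profit = (P* - MC)*Q* - FC
= (72 - 8)*64 - 6
= 64*64 - 6
= 4096 - 6 = 4090

4090


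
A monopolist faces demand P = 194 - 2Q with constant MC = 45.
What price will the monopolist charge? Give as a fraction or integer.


MR = 194 - 4Q
Set MR = MC: 194 - 4Q = 45
Q* = 149/4
Substitute into demand:
P* = 194 - 2*149/4 = 239/2

239/2


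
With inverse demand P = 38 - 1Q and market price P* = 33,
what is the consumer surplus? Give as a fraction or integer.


Maximum willingness to pay (at Q=0): P_max = 38
Quantity demanded at P* = 33:
Q* = (38 - 33)/1 = 5
CS = (1/2) * Q* * (P_max - P*)
CS = (1/2) * 5 * (38 - 33)
CS = (1/2) * 5 * 5 = 25/2

25/2


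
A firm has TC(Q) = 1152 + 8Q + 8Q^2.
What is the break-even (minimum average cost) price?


AC(Q) = 1152/Q + 8 + 8Q
To minimize: dAC/dQ = -1152/Q^2 + 8 = 0
Q^2 = 1152/8 = 144
Q* = 12
Min AC = 1152/12 + 8 + 8*12
Min AC = 96 + 8 + 96 = 200

200


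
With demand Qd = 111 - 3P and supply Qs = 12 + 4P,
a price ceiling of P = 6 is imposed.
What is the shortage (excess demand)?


At P = 6:
Qd = 111 - 3*6 = 93
Qs = 12 + 4*6 = 36
Shortage = Qd - Qs = 93 - 36 = 57

57


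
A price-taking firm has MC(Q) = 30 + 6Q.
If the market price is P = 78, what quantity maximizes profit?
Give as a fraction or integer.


In perfect competition, profit is maximized where P = MC.
78 = 30 + 6Q
48 = 6Q
Q* = 48/6 = 8

8


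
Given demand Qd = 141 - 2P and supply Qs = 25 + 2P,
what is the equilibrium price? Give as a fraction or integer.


At equilibrium, Qd = Qs.
141 - 2P = 25 + 2P
141 - 25 = 2P + 2P
116 = 4P
P* = 116/4 = 29

29


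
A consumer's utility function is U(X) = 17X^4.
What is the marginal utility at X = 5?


MU = dU/dX = 17*4*X^(4-1)
MU = 68*X^3
At X = 5:
MU = 68 * 5^3
MU = 68 * 125 = 8500

8500


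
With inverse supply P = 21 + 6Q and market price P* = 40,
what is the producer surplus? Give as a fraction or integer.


Minimum supply price (at Q=0): P_min = 21
Quantity supplied at P* = 40:
Q* = (40 - 21)/6 = 19/6
PS = (1/2) * Q* * (P* - P_min)
PS = (1/2) * 19/6 * (40 - 21)
PS = (1/2) * 19/6 * 19 = 361/12

361/12


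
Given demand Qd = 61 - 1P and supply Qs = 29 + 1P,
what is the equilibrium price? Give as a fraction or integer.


At equilibrium, Qd = Qs.
61 - 1P = 29 + 1P
61 - 29 = 1P + 1P
32 = 2P
P* = 32/2 = 16

16


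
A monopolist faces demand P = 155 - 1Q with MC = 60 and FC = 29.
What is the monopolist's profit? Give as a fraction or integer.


MR = MC: 155 - 2Q = 60
Q* = 95/2
P* = 155 - 1*95/2 = 215/2
Profit = (P* - MC)*Q* - FC
= (215/2 - 60)*95/2 - 29
= 95/2*95/2 - 29
= 9025/4 - 29 = 8909/4

8909/4


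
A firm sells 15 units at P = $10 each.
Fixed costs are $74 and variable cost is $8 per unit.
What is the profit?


Total Revenue = P * Q = 10 * 15 = $150
Total Cost = FC + VC*Q = 74 + 8*15 = $194
Profit = TR - TC = 150 - 194 = $-44

$-44


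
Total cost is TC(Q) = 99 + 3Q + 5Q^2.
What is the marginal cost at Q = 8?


MC = dTC/dQ = 3 + 2*5*Q
At Q = 8:
MC = 3 + 10*8
MC = 3 + 80 = 83

83


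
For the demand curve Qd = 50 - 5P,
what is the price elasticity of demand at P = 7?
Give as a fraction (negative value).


dQ/dP = -5
At P = 7: Q = 50 - 5*7 = 15
E = (dQ/dP)(P/Q) = (-5)(7/15) = -7/3

-7/3


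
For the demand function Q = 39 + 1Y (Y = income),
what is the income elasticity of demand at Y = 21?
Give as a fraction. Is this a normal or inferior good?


dQ/dY = 1
At Y = 21: Q = 39 + 1*21 = 60
Ey = (dQ/dY)(Y/Q) = 1 * 21 / 60 = 7/20
Since Ey > 0, this is a normal good.

7/20 (normal good)


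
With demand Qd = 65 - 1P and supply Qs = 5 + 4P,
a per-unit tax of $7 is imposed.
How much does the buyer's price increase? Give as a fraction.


With a per-unit tax, the buyer's price increase depends on relative slopes.
Supply slope: d = 4, Demand slope: b = 1
Buyer's price increase = d * tax / (b + d)
= 4 * 7 / (1 + 4)
= 28 / 5 = 28/5

28/5


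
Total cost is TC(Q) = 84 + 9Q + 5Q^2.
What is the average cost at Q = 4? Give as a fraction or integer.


TC(4) = 84 + 9*4 + 5*4^2
TC(4) = 84 + 36 + 80 = 200
AC = TC/Q = 200/4 = 50

50


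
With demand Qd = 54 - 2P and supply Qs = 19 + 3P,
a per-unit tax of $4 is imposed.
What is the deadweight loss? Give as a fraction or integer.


Pre-tax equilibrium quantity: Q* = 40
Post-tax equilibrium quantity: Q_tax = 176/5
Reduction in quantity: Q* - Q_tax = 24/5
DWL = (1/2) * tax * (Q* - Q_tax)
DWL = (1/2) * 4 * 24/5 = 48/5

48/5


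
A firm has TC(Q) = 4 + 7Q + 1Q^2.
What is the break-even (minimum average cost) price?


AC(Q) = 4/Q + 7 + 1Q
To minimize: dAC/dQ = -4/Q^2 + 1 = 0
Q^2 = 4/1 = 4
Q* = 2
Min AC = 4/2 + 7 + 1*2
Min AC = 2 + 7 + 2 = 11

11


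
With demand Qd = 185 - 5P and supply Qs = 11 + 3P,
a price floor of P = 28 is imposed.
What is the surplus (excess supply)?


At P = 28:
Qd = 185 - 5*28 = 45
Qs = 11 + 3*28 = 95
Surplus = Qs - Qd = 95 - 45 = 50

50


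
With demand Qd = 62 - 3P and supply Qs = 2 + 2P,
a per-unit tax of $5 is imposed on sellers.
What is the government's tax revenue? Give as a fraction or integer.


With tax on sellers, new supply: Qs' = 2 + 2(P - 5)
= 2P - 8
New equilibrium quantity:
Q_new = 20
Tax revenue = tax * Q_new = 5 * 20 = 100

100


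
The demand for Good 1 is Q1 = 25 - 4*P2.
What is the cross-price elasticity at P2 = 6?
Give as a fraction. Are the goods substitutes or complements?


dQ1/dP2 = -4
At P2 = 6: Q1 = 25 - 4*6 = 1
Exy = (dQ1/dP2)(P2/Q1) = -4 * 6 / 1 = -24
Since Exy < 0, the goods are complements.

-24 (complements)
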